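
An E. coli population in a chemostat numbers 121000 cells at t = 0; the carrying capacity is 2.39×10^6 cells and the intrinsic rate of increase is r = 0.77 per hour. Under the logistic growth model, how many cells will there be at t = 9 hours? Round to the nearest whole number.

2346958 cells

A = (K − N₀)/N₀ = (2.39×10^6 − 121000)/121000 = 18.752.
N(t) = K/(1 + A·e^(−rt)) = 2.39×10^6/(1 + 18.752×e^(−0.77×9)).
e^(−6.93) = 0.000978; denominator = 1 + 18.752×0.000978 = 1.0183.
N = 2.39×10^6/1.0183 = 2.346958×10^6.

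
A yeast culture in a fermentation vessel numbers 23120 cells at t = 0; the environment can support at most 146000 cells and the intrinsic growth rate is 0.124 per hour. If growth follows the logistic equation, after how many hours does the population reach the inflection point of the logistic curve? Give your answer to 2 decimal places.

Logistic growth is fastest at N = K/2 = 73000.
A = (K − N₀)/N₀ = 5.3149. Set K/(1 + A·e^(−rt)) = K/2 → A·e^(−rt) = 1.
e^(−0.124t) = 1/5.3149 = 0.188151, so t = ln(5.3149)/0.124 = 1.6705/0.124 = 13.472.

13.47 hours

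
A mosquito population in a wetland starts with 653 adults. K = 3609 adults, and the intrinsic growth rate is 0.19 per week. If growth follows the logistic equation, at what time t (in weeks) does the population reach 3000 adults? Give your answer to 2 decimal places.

16.34 weeks

A = (K − N₀)/N₀ = (3609 − 653)/653 = 4.5268.
Solve 3609/(1 + 4.5268·e^(−0.19t)) = 3000: 1 + 4.5268·e^(−0.19t) = 1.203, so e^(−0.19t) = 0.044844.
−0.19·t = ln(0.044844) = -3.1046, so t = 3.1046/0.19 = 16.34.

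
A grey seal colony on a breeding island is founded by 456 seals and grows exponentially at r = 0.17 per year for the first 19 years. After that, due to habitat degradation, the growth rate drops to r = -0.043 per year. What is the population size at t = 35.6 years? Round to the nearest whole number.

5646 seals

Phase 1: N(19) = 456·e^(0.17×19) = 456·e^3.23 = 11527.5.
Phase 2 runs for 35.6 − 19 = 16.6 years at r = -0.043.
N(35.6) = 11527.5·e^(-0.043×16.6) = 11527.5·e^-0.7138 = 5645.94.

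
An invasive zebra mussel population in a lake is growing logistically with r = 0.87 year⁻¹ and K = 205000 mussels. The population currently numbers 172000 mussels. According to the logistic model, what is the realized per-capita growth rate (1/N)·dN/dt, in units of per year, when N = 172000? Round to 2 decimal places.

0.14 per year

(1/N)·dN/dt = r(1 − N/K) = 0.87 × (1 − 172000/205000).
= 0.87 × 0.16098 = 0.14005.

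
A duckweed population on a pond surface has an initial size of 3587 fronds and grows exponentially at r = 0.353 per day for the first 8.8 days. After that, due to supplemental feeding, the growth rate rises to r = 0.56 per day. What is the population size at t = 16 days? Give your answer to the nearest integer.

Phase 1: N(8.8) = 3587·e^(0.353×8.8) = 3587·e^3.106 = 80135.3.
Phase 2 runs for 16 − 8.8 = 7.2 days at r = 0.56.
N(16) = 80135.3·e^(0.56×7.2) = 80135.3·e^4.032 = 4.51751×10^6.

4517510 fronds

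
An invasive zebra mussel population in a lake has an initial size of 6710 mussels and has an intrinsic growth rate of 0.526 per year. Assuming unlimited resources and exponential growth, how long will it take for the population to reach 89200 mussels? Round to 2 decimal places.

4.92 years

Set N₀·e^(rt) = 89200: e^(0.526·t) = 89200/6710 = 13.294.
0.526·t = ln(13.294) = 2.5873, so t = 2.5873/0.526 = 4.9188.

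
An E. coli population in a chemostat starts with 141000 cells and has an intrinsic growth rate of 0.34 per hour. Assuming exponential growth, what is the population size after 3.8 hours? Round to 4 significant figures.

513200 cells

N(t) = N₀·e^(rt) = 141000 × e^(0.34×3.8) = 141000 × e^1.292.
e^1.292 ≈ 3.6401, so N ≈ 141000 × 3.6401 = 513248.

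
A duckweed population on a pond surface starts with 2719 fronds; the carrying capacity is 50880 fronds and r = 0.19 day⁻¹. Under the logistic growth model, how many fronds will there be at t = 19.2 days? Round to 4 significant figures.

A = (K − N₀)/N₀ = (50880 − 2719)/2719 = 17.713.
N(t) = K/(1 + A·e^(−rt)) = 50880/(1 + 17.713×e^(−0.19×19.2)).
e^(−3.648) = 0.026043; denominator = 1 + 17.713×0.026043 = 1.4613.
N = 50880/1.4613 = 34818.4.

34820 fronds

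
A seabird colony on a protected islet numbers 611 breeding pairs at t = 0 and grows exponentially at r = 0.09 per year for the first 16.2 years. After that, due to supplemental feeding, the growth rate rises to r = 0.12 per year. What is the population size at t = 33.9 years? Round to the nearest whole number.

21963 breeding pairs

Phase 1: N(16.2) = 611·e^(0.09×16.2) = 611·e^1.458 = 2625.68.
Phase 2 runs for 33.9 − 16.2 = 17.7 years at r = 0.12.
N(33.9) = 2625.68·e^(0.12×17.7) = 2625.68·e^2.124 = 21962.6.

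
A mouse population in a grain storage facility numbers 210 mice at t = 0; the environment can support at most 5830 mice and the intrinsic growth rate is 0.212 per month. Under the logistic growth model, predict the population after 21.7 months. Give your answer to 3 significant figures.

A = (K − N₀)/N₀ = (5830 − 210)/210 = 26.762.
N(t) = K/(1 + A·e^(−rt)) = 5830/(1 + 26.762×e^(−0.212×21.7)).
e^(−4.6) = 0.010048; denominator = 1 + 26.762×0.010048 = 1.2689.
N = 5830/1.2689 = 4594.54.

4590 mice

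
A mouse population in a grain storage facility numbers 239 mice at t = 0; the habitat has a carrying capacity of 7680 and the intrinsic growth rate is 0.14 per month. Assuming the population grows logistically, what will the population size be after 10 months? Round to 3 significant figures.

A = (K − N₀)/N₀ = (7680 − 239)/239 = 31.134.
N(t) = K/(1 + A·e^(−rt)) = 7680/(1 + 31.134×e^(−0.14×10)).
e^(−1.4) = 0.2466; denominator = 1 + 31.134×0.2466 = 8.6775.
N = 7680/8.6775 = 885.045.

885 mice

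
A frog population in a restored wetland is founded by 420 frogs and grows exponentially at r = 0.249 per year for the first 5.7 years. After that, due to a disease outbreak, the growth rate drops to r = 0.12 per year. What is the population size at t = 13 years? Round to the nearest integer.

4170 frogs

Phase 1: N(5.7) = 420·e^(0.249×5.7) = 420·e^1.419 = 1736.37.
Phase 2 runs for 13 − 5.7 = 7.3 years at r = 0.12.
N(13) = 1736.37·e^(0.12×7.3) = 1736.37·e^0.876 = 4169.51.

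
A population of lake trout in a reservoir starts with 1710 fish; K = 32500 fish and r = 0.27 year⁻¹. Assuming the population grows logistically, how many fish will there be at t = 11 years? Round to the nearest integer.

16894 fish

A = (K − N₀)/N₀ = (32500 − 1710)/1710 = 18.006.
N(t) = K/(1 + A·e^(−rt)) = 32500/(1 + 18.006×e^(−0.27×11)).
e^(−2.97) = 0.051303; denominator = 1 + 18.006×0.051303 = 1.9238.
N = 32500/1.9238 = 16894.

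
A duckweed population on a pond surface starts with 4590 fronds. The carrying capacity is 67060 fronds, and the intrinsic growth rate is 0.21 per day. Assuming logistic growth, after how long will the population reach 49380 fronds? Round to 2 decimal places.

17.32 days

A = (K − N₀)/N₀ = (67060 − 4590)/4590 = 13.61.
Solve 67060/(1 + 13.61·e^(−0.21t)) = 49380: 1 + 13.61·e^(−0.21t) = 1.358, so e^(−0.21t) = 0.0263071.
−0.21·t = ln(0.0263071) = -3.6379, so t = 3.6379/0.21 = 17.323.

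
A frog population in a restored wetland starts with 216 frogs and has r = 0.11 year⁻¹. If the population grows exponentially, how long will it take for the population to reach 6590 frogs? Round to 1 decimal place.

31.1 years

Set N₀·e^(rt) = 6590: e^(0.11·t) = 6590/216 = 30.509.
0.11·t = ln(30.509) = 3.418, so t = 3.418/0.11 = 31.073.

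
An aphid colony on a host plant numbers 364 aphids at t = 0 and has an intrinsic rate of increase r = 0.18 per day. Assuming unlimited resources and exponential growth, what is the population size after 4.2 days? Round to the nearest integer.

775 aphids

N(t) = N₀·e^(rt) = 364 × e^(0.18×4.2) = 364 × e^0.756.
e^0.756 ≈ 2.1297, so N ≈ 364 × 2.1297 = 775.225.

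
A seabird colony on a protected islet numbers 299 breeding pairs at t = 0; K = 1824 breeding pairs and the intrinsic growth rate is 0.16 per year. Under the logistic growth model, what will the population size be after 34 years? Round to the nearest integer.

1785 breeding pairs

A = (K − N₀)/N₀ = (1824 − 299)/299 = 5.1003.
N(t) = K/(1 + A·e^(−rt)) = 1824/(1 + 5.1003×e^(−0.16×34)).
e^(−5.44) = 0.0043395; denominator = 1 + 5.1003×0.0043395 = 1.0221.
N = 1824/1.0221 = 1784.5.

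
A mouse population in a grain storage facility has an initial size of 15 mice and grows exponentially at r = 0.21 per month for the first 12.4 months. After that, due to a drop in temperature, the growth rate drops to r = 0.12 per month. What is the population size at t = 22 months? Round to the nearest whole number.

Phase 1: N(12.4) = 15·e^(0.21×12.4) = 15·e^2.604 = 202.766.
Phase 2 runs for 22 − 12.4 = 9.6 months at r = 0.12.
N(22) = 202.766·e^(0.12×9.6) = 202.766·e^1.152 = 641.655.

642 mice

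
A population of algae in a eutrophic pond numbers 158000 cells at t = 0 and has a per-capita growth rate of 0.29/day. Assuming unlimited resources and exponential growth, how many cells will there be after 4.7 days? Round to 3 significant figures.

617000 cells

N(t) = N₀·e^(rt) = 158000 × e^(0.29×4.7) = 158000 × e^1.363.
e^1.363 ≈ 3.9079, so N ≈ 158000 × 3.9079 = 617448.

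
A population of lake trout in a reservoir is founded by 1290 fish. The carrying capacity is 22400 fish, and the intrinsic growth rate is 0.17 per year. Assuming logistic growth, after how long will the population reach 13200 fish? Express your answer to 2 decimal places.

A = (K − N₀)/N₀ = (22400 − 1290)/1290 = 16.364.
Solve 22400/(1 + 16.364·e^(−0.17t)) = 13200: 1 + 16.364·e^(−0.17t) = 1.697, so e^(−0.17t) = 0.0425908.
−0.17·t = ln(0.0425908) = -3.1561, so t = 3.1561/0.17 = 18.565.

18.57 years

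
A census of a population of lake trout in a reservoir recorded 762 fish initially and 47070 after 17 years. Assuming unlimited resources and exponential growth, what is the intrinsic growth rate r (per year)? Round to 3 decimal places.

From N(t) = N₀·e^(rt): e^(r·17) = 47070/762 = 61.772.
r·17 = ln(61.772) = 4.1234, so r = 4.1234/17 = 0.24256.

0.243 per year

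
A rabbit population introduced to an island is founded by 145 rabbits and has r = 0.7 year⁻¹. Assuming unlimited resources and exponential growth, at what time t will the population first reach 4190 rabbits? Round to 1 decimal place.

Set N₀·e^(rt) = 4190: e^(0.7·t) = 4190/145 = 28.897.
0.7·t = ln(28.897) = 3.3637, so t = 3.3637/0.7 = 4.8053.

4.8 years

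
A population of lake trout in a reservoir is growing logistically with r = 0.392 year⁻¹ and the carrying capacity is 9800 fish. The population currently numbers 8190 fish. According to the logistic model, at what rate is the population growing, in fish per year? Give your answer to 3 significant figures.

527 fish per year

dN/dt = rN(1 − N/K) = 0.392 × 8190 × (1 − 8190/9800).
1 − 8190/9800 = 0.16429; dN/dt = 0.392 × 8190 × 0.16429 = 527.44.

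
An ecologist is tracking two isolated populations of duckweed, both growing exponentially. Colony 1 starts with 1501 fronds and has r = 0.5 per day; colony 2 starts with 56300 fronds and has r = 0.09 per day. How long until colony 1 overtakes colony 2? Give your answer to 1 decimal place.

Set 1501·e^(0.5t) = 56300·e^(0.09t).
e^((0.5 − 0.09)t) = 56300/1501 → e^(0.41·t) = 37.508.
0.41·t = ln(37.508) = 3.6246, so t = 3.6246/0.41 = 8.8404.

8.8 days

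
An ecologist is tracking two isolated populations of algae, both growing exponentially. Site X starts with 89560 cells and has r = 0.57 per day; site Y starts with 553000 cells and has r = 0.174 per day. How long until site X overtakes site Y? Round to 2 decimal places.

4.60 days

Set 89560·e^(0.57t) = 553000·e^(0.174t).
e^((0.57 − 0.174)t) = 553000/89560 → e^(0.396·t) = 6.1746.
0.396·t = ln(6.1746) = 1.8204, so t = 1.8204/0.396 = 4.5971.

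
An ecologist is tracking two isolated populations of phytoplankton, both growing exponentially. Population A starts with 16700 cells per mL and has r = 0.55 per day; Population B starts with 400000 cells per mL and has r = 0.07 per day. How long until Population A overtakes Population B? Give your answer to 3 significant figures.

6.62 days

Set 16700·e^(0.55t) = 400000·e^(0.07t).
e^((0.55 − 0.07)t) = 400000/16700 → e^(0.48·t) = 23.952.
0.48·t = ln(23.952) = 3.1761, so t = 3.1761/0.48 = 6.6168.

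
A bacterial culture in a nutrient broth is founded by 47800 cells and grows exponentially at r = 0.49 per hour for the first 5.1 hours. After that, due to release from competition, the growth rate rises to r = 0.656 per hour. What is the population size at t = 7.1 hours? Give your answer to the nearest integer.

Phase 1: N(5.1) = 47800·e^(0.49×5.1) = 47800·e^2.499 = 581741.
Phase 2 runs for 7.1 − 5.1 = 2 hours at r = 0.656.
N(7.1) = 581741·e^(0.656×2) = 581741·e^1.312 = 2.16035×10^6.

2160350 cells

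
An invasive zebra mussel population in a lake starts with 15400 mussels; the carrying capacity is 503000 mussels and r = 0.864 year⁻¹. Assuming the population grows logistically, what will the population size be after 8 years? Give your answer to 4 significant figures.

A = (K − N₀)/N₀ = (503000 − 15400)/15400 = 31.662.
N(t) = K/(1 + A·e^(−rt)) = 503000/(1 + 31.662×e^(−0.864×8)).
e^(−6.912) = 0.00099576; denominator = 1 + 31.662×0.00099576 = 1.0315.
N = 503000/1.0315 = 487626.

487600 mussels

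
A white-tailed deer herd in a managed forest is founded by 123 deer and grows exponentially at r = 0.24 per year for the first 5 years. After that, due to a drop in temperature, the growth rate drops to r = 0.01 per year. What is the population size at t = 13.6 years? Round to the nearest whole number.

Phase 1: N(5) = 123·e^(0.24×5) = 123·e^1.2 = 408.374.
Phase 2 runs for 13.6 − 5 = 8.6 years at r = 0.01.
N(13.6) = 408.374·e^(0.01×8.6) = 408.374·e^0.086 = 445.049.

445 deer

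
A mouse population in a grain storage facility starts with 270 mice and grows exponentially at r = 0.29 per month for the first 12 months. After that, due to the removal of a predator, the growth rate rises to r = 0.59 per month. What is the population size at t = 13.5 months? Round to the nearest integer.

21235 mice

Phase 1: N(12) = 270·e^(0.29×12) = 270·e^3.48 = 8764.12.
Phase 2 runs for 13.5 − 12 = 1.5 months at r = 0.59.
N(13.5) = 8764.12·e^(0.59×1.5) = 8764.12·e^0.885 = 21235.3.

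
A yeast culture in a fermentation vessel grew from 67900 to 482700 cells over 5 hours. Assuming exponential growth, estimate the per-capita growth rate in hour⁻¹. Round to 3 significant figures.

0.392 per hour

From N(t) = N₀·e^(rt): e^(r·5) = 482700/67900 = 7.109.
r·5 = ln(7.109) = 1.9614, so r = 1.9614/5 = 0.39227.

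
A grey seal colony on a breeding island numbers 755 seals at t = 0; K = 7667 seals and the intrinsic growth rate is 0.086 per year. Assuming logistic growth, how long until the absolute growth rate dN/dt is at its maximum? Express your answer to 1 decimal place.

25.7 years

Logistic growth is fastest at N = K/2 = 3833.5.
A = (K − N₀)/N₀ = 9.155. Set K/(1 + A·e^(−rt)) = K/2 → A·e^(−rt) = 1.
e^(−0.086t) = 1/9.155 = 0.10923, so t = ln(9.155)/0.086 = 2.2143/0.086 = 25.748.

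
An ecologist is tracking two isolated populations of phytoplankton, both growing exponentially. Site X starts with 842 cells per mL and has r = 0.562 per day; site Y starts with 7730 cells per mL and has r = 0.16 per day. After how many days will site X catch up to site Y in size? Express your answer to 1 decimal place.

Set 842·e^(0.562t) = 7730·e^(0.16t).
e^((0.562 − 0.16)t) = 7730/842 → e^(0.402·t) = 9.1805.
0.402·t = ln(9.1805) = 2.2171, so t = 2.2171/0.402 = 5.5151.

5.5 days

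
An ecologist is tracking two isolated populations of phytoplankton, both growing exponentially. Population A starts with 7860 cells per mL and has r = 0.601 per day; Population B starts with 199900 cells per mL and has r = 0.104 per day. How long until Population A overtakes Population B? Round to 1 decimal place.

6.5 days

Set 7860·e^(0.601t) = 199900·e^(0.104t).
e^((0.601 − 0.104)t) = 199900/7860 → e^(0.497·t) = 25.433.
0.497·t = ln(25.433) = 3.236, so t = 3.236/0.497 = 6.5111.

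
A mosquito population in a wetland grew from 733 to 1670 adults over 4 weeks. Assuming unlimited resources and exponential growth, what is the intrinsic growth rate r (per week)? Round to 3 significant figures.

From N(t) = N₀·e^(rt): e^(r·4) = 1670/733 = 2.2783.
r·4 = ln(2.2783) = 0.82343, so r = 0.82343/4 = 0.20586.

0.206 per week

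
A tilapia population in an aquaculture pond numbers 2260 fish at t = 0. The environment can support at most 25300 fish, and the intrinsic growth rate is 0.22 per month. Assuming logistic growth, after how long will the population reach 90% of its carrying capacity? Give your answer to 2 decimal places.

20.54 months

A = (K − N₀)/N₀ = (25300 − 2260)/2260 = 10.195.
Solve 25300/(1 + 10.195·e^(−0.22t)) = 22770: 1 + 10.195·e^(−0.22t) = 1.1111, so e^(−0.22t) = 0.0108989.
−0.22·t = ln(0.0108989) = -4.5191, so t = 4.5191/0.22 = 20.541.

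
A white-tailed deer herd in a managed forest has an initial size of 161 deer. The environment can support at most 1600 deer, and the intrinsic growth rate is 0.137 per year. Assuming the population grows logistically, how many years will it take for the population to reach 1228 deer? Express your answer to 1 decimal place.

24.7 years

A = (K − N₀)/N₀ = (1600 − 161)/161 = 8.9379.
Solve 1600/(1 + 8.9379·e^(−0.137t)) = 1228: 1 + 8.9379·e^(−0.137t) = 1.3029, so e^(−0.137t) = 0.033893.
−0.137·t = ln(0.033893) = -3.3845, so t = 3.3845/0.137 = 24.705.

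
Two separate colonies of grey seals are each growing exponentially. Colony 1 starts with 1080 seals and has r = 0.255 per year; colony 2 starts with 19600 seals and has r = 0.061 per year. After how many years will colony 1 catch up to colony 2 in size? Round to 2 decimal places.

Set 1080·e^(0.255t) = 19600·e^(0.061t).
e^((0.255 − 0.061)t) = 19600/1080 → e^(0.194·t) = 18.148.
0.194·t = ln(18.148) = 2.8986, so t = 2.8986/0.194 = 14.941.

14.94 years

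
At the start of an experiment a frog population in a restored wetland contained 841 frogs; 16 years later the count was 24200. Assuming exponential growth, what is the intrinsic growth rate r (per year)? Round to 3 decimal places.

0.210 per year

From N(t) = N₀·e^(rt): e^(r·16) = 24200/841 = 28.775.
r·16 = ln(28.775) = 3.3595, so r = 3.3595/16 = 0.20997.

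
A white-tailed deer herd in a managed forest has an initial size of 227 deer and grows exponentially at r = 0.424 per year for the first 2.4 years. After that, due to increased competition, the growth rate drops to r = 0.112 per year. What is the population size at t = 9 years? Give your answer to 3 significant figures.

1320 deer

Phase 1: N(2.4) = 227·e^(0.424×2.4) = 227·e^1.018 = 628.006.
Phase 2 runs for 9 − 2.4 = 6.6 years at r = 0.112.
N(9) = 628.006·e^(0.112×6.6) = 628.006·e^0.7392 = 1315.21.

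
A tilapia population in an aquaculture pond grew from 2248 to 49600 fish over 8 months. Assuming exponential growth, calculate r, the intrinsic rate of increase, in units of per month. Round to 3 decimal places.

0.387 per month

From N(t) = N₀·e^(rt): e^(r·8) = 49600/2248 = 22.064.
r·8 = ln(22.064) = 3.0939, so r = 3.0939/8 = 0.38674.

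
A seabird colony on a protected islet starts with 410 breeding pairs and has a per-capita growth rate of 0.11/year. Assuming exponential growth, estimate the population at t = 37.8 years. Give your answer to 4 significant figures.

N(t) = N₀·e^(rt) = 410 × e^(0.11×37.8) = 410 × e^4.158.
e^4.158 ≈ 63.944, so N ≈ 410 × 63.944 = 26216.8.

26220 breeding pairs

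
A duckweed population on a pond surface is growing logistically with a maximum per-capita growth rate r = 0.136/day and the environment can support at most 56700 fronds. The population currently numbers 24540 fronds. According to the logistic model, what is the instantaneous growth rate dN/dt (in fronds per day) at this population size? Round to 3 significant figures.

dN/dt = rN(1 − N/K) = 0.136 × 24540 × (1 − 24540/56700).
1 − 24540/56700 = 0.5672; dN/dt = 0.136 × 24540 × 0.5672 = 1893.

1890 fronds per day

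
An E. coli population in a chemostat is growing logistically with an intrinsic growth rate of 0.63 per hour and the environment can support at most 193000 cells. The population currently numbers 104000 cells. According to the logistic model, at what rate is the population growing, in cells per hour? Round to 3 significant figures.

dN/dt = rN(1 − N/K) = 0.63 × 104000 × (1 − 104000/193000).
1 − 104000/193000 = 0.46114; dN/dt = 0.63 × 104000 × 0.46114 = 30214.

30200 cells per hour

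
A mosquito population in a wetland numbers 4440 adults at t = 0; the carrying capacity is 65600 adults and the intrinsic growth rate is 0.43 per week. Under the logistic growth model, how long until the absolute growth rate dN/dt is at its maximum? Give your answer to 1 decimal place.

6.1 weeks

Logistic growth is fastest at N = K/2 = 32800.
A = (K − N₀)/N₀ = 13.775. Set K/(1 + A·e^(−rt)) = K/2 → A·e^(−rt) = 1.
e^(−0.43t) = 1/13.775 = 0.0725965, so t = ln(13.775)/0.43 = 2.6228/0.43 = 6.0996.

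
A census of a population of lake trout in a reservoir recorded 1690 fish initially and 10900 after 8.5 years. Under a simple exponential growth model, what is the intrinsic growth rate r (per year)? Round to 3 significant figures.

From N(t) = N₀·e^(rt): e^(r·8.5) = 10900/1690 = 6.4497.
r·8.5 = ln(6.4497) = 1.864, so r = 1.864/8.5 = 0.2193.

0.219 per year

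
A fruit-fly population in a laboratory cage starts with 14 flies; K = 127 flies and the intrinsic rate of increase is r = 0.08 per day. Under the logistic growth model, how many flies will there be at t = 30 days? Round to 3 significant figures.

A = (K − N₀)/N₀ = (127 − 14)/14 = 8.0714.
N(t) = K/(1 + A·e^(−rt)) = 127/(1 + 8.0714×e^(−0.08×30)).
e^(−2.4) = 0.090718; denominator = 1 + 8.0714×0.090718 = 1.7322.
N = 127/1.7322 = 73.3162.

73.3 flies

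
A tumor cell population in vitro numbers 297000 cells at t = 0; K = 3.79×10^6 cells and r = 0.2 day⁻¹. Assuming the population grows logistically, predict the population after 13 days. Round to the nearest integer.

A = (K − N₀)/N₀ = (3.79×10^6 − 297000)/297000 = 11.761.
N(t) = K/(1 + A·e^(−rt)) = 3.79×10^6/(1 + 11.761×e^(−0.2×13)).
e^(−2.6) = 0.074274; denominator = 1 + 11.761×0.074274 = 1.8735.
N = 3.79×10^6/1.8735 = 2.022922×10^6.

2022922 cells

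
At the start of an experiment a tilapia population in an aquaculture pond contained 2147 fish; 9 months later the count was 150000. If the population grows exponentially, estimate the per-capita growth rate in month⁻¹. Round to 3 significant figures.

0.472 per month

From N(t) = N₀·e^(rt): e^(r·9) = 150000/2147 = 69.865.
r·9 = ln(69.865) = 4.2466, so r = 4.2466/9 = 0.47184.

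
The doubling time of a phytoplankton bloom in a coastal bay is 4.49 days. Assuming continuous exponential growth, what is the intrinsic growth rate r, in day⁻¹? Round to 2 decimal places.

r = ln(2)/t_d = 0.6931/4.49 = 0.15438.

0.15 per day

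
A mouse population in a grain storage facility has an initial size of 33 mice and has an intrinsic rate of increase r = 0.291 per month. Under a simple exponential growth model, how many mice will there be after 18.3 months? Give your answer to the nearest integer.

N(t) = N₀·e^(rt) = 33 × e^(0.291×18.3) = 33 × e^5.325.
e^5.325 ≈ 205.47, so N ≈ 33 × 205.47 = 6780.51.

6781 mice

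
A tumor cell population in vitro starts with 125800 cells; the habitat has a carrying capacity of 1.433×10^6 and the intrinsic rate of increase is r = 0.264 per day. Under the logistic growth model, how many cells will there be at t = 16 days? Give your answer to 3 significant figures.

1240000 cells

A = (K − N₀)/N₀ = (1.433×10^6 − 125800)/125800 = 10.391.
N(t) = K/(1 + A·e^(−rt)) = 1.433×10^6/(1 + 10.391×e^(−0.264×16)).
e^(−4.224) = 0.01464; denominator = 1 + 10.391×0.01464 = 1.1521.
N = 1.433×10^6/1.1521 = 1.243788×10^6.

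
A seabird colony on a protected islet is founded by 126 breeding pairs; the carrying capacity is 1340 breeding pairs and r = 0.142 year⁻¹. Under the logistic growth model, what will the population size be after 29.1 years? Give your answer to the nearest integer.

1161 breeding pairs

A = (K − N₀)/N₀ = (1340 − 126)/126 = 9.6349.
N(t) = K/(1 + A·e^(−rt)) = 1340/(1 + 9.6349×e^(−0.142×29.1)).
e^(−4.132) = 0.016048; denominator = 1 + 9.6349×0.016048 = 1.1546.
N = 1340/1.1546 = 1160.56.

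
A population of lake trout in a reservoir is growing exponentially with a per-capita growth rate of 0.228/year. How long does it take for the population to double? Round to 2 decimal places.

Doubling time t_d = ln(2)/r = 0.6931/0.228 = 3.0401.

3.04 years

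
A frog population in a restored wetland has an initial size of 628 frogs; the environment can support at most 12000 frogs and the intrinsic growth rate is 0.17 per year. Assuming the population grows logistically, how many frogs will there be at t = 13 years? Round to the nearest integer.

4018 frogs

A = (K − N₀)/N₀ = (12000 − 628)/628 = 18.108.
N(t) = K/(1 + A·e^(−rt)) = 12000/(1 + 18.108×e^(−0.17×13)).
e^(−2.21) = 0.1097; denominator = 1 + 18.108×0.1097 = 2.9865.
N = 12000/2.9865 = 4018.09.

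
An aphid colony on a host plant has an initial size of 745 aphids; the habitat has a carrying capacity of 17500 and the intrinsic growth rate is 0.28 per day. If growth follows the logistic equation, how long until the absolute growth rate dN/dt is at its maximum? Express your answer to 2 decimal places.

11.12 days

Logistic growth is fastest at N = K/2 = 8750.
A = (K − N₀)/N₀ = 22.49. Set K/(1 + A·e^(−rt)) = K/2 → A·e^(−rt) = 1.
e^(−0.28t) = 1/22.49 = 0.0444643, so t = ln(22.49)/0.28 = 3.1131/0.28 = 11.118.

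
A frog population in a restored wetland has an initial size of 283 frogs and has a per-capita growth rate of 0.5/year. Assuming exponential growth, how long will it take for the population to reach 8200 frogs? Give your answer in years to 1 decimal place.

Set N₀·e^(rt) = 8200: e^(0.5·t) = 8200/283 = 28.975.
0.5·t = ln(28.975) = 3.3664, so t = 3.3664/0.5 = 6.7329.

6.7 years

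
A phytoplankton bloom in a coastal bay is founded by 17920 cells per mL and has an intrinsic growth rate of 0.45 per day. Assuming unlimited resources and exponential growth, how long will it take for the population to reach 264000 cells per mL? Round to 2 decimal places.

5.98 days

Set N₀·e^(rt) = 264000: e^(0.45·t) = 264000/17920 = 14.732.
0.45·t = ln(14.732) = 2.69, so t = 2.69/0.45 = 5.9778.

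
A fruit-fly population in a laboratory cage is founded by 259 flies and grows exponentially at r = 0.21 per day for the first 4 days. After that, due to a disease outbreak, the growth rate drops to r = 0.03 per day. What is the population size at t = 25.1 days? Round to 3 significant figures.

Phase 1: N(4) = 259·e^(0.21×4) = 259·e^0.84 = 599.939.
Phase 2 runs for 25.1 − 4 = 21.1 days at r = 0.03.
N(25.1) = 599.939·e^(0.03×21.1) = 599.939·e^0.633 = 1129.84.

1130 flies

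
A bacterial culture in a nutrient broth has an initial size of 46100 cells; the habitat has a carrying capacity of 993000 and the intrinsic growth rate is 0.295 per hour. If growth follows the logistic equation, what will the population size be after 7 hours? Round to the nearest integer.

A = (K − N₀)/N₀ = (993000 − 46100)/46100 = 20.54.
N(t) = K/(1 + A·e^(−rt)) = 993000/(1 + 20.54×e^(−0.295×7)).
e^(−2.065) = 0.12682; denominator = 1 + 20.54×0.12682 = 3.6049.
N = 993000/3.6049 = 275461.

275461 cells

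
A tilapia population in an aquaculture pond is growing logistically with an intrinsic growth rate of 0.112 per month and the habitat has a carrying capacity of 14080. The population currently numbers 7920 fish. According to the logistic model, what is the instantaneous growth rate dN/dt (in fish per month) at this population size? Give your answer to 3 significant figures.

dN/dt = rN(1 − N/K) = 0.112 × 7920 × (1 − 7920/14080).
1 − 7920/14080 = 0.4375; dN/dt = 0.112 × 7920 × 0.4375 = 388.08.

388 fish per month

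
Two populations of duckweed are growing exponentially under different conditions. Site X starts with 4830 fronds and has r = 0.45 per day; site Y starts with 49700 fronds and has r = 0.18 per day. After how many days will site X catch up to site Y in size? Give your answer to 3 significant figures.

Set 4830·e^(0.45t) = 49700·e^(0.18t).
e^((0.45 − 0.18)t) = 49700/4830 → e^(0.27·t) = 10.29.
0.27·t = ln(10.29) = 2.3312, so t = 2.3312/0.27 = 8.6339.

8.63 days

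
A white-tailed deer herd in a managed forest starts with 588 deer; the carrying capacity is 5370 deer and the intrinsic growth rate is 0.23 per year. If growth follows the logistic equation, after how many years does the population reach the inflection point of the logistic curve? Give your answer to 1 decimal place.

Logistic growth is fastest at N = K/2 = 2685.
A = (K − N₀)/N₀ = 8.1327. Set K/(1 + A·e^(−rt)) = K/2 → A·e^(−rt) = 1.
e^(−0.23t) = 1/8.1327 = 0.122961, so t = ln(8.1327)/0.23 = 2.0959/0.23 = 9.1126.

9.1 years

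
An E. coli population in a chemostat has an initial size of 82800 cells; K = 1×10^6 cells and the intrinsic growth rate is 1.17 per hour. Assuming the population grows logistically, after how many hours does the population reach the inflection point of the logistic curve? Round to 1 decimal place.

2.1 hours

Logistic growth is fastest at N = K/2 = 500000.
A = (K − N₀)/N₀ = 11.077. Set K/(1 + A·e^(−rt)) = K/2 → A·e^(−rt) = 1.
e^(−1.17t) = 1/11.077 = 0.0902747, so t = ln(11.077)/1.17 = 2.4049/1.17 = 2.0555.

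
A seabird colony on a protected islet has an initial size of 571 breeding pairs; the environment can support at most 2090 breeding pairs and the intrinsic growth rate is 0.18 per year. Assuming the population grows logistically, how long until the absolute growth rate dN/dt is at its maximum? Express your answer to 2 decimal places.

Logistic growth is fastest at N = K/2 = 1045.
A = (K − N₀)/N₀ = 2.6602. Set K/(1 + A·e^(−rt)) = K/2 → A·e^(−rt) = 1.
e^(−0.18t) = 1/2.6602 = 0.375905, so t = ln(2.6602)/0.18 = 0.97842/0.18 = 5.4357.

5.44 years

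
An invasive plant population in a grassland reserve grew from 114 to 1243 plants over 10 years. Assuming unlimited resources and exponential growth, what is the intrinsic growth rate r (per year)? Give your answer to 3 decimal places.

0.239 per year

From N(t) = N₀·e^(rt): e^(r·10) = 1243/114 = 10.904.
r·10 = ln(10.904) = 2.3891, so r = 2.3891/10 = 0.23891.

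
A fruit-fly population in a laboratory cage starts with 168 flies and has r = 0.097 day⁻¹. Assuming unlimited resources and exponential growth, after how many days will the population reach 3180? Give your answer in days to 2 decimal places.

30.32 days

Set N₀·e^(rt) = 3180: e^(0.097·t) = 3180/168 = 18.929.
0.097·t = ln(18.929) = 2.9407, so t = 2.9407/0.097 = 30.316.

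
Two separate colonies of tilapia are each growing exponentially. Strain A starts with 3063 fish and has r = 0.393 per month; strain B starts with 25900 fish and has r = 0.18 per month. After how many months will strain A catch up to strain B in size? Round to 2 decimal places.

10.02 months

Set 3063·e^(0.393t) = 25900·e^(0.18t).
e^((0.393 − 0.18)t) = 25900/3063 → e^(0.213·t) = 8.4558.
0.213·t = ln(8.4558) = 2.1348, so t = 2.1348/0.213 = 10.023.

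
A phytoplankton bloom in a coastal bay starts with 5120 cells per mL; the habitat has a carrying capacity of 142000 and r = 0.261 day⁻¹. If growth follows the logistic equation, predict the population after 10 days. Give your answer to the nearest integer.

A = (K − N₀)/N₀ = (142000 − 5120)/5120 = 26.734.
N(t) = K/(1 + A·e^(−rt)) = 142000/(1 + 26.734×e^(−0.261×10)).
e^(−2.61) = 0.073535; denominator = 1 + 26.734×0.073535 = 2.9659.
N = 142000/2.9659 = 47877.5.

47878 cells per mL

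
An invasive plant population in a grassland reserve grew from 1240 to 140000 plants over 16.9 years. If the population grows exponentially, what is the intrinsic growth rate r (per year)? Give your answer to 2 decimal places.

From N(t) = N₀·e^(rt): e^(r·16.9) = 140000/1240 = 112.9.
r·16.9 = ln(112.9) = 4.7265, so r = 4.7265/16.9 = 0.27968.

0.28 per year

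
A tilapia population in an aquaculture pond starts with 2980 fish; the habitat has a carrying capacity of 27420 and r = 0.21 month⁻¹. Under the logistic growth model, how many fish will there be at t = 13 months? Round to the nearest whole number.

A = (K − N₀)/N₀ = (27420 − 2980)/2980 = 8.2013.
N(t) = K/(1 + A·e^(−rt)) = 27420/(1 + 8.2013×e^(−0.21×13)).
e^(−2.73) = 0.065219; denominator = 1 + 8.2013×0.065219 = 1.5349.
N = 27420/1.5349 = 17864.5.

17865 fish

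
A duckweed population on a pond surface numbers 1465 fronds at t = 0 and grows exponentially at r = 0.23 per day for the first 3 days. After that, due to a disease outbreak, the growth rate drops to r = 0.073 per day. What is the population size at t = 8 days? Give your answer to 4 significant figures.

Phase 1: N(3) = 1465·e^(0.23×3) = 1465·e^0.69 = 2920.79.
Phase 2 runs for 8 − 3 = 5 days at r = 0.073.
N(8) = 2920.79·e^(0.073×5) = 2920.79·e^0.365 = 4207.44.

4207 fronds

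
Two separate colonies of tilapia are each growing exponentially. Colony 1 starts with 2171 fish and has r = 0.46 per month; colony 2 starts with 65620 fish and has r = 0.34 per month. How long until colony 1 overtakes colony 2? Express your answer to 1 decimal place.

Set 2171·e^(0.46t) = 65620·e^(0.34t).
e^((0.46 − 0.34)t) = 65620/2171 → e^(0.12·t) = 30.226.
0.12·t = ln(30.226) = 3.4087, so t = 3.4087/0.12 = 28.406.

28.4 months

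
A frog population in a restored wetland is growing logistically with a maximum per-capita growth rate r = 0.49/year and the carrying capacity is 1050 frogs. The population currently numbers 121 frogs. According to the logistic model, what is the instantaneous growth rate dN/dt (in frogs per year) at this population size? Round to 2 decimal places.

52.46 frogs per year

dN/dt = rN(1 − N/K) = 0.49 × 121 × (1 − 121/1050).
1 − 121/1050 = 0.88476; dN/dt = 0.49 × 121 × 0.88476 = 52.458.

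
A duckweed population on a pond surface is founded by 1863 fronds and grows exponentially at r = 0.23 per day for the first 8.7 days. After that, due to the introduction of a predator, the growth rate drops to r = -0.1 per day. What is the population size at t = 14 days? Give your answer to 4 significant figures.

Phase 1: N(8.7) = 1863·e^(0.23×8.7) = 1863·e^2.001 = 13779.6.
Phase 2 runs for 14 − 8.7 = 5.3 days at r = -0.1.
N(14) = 13779.6·e^(-0.1×5.3) = 13779.6·e^-0.53 = 8110.73.

8111 fronds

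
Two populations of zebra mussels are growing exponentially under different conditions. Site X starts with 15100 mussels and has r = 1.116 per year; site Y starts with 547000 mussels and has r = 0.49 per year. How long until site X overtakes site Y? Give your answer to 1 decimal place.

5.7 years

Set 15100·e^(1.116t) = 547000·e^(0.49t).
e^((1.116 − 0.49)t) = 547000/15100 → e^(0.626·t) = 36.225.
0.626·t = ln(36.225) = 3.5898, so t = 3.5898/0.626 = 5.7344.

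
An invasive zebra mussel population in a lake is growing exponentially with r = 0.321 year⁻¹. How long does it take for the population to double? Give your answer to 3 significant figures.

2.16 years

Doubling time t_d = ln(2)/r = 0.6931/0.321 = 2.1593.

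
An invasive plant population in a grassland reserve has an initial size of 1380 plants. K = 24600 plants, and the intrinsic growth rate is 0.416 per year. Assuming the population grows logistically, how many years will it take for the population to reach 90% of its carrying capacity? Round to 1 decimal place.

A = (K − N₀)/N₀ = (24600 − 1380)/1380 = 16.826.
Solve 24600/(1 + 16.826·e^(−0.416t)) = 22140: 1 + 16.826·e^(−0.416t) = 1.1111, so e^(−0.416t) = 0.0066035.
−0.416·t = ln(0.0066035) = -5.0202, so t = 5.0202/0.416 = 12.068.

12.1 years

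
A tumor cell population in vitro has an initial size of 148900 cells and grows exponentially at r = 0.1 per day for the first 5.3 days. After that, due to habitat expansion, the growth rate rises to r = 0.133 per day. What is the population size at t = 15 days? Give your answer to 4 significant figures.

919100 cells

Phase 1: N(5.3) = 148900·e^(0.1×5.3) = 148900·e^0.53 = 252971.
Phase 2 runs for 15 − 5.3 = 9.7 days at r = 0.133.
N(15) = 252971·e^(0.133×9.7) = 252971·e^1.29 = 919082.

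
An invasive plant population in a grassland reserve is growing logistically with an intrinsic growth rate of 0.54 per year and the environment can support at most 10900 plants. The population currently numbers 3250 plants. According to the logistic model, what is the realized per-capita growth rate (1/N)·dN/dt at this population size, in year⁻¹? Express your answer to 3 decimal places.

0.379 per year

(1/N)·dN/dt = r(1 − N/K) = 0.54 × (1 − 3250/10900).
= 0.54 × 0.70183 = 0.37899.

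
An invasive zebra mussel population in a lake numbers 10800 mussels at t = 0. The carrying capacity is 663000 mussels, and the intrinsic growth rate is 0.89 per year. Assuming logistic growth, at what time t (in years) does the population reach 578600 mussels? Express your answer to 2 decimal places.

6.77 years

A = (K − N₀)/N₀ = (663000 − 10800)/10800 = 60.389.
Solve 663000/(1 + 60.389·e^(−0.89t)) = 578600: 1 + 60.389·e^(−0.89t) = 1.1459, so e^(−0.89t) = 0.0024155.
−0.89·t = ln(0.0024155) = -6.0258, so t = 6.0258/0.89 = 6.7706.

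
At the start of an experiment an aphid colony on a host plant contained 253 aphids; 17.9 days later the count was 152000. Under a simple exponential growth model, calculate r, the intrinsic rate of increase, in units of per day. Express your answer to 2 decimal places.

From N(t) = N₀·e^(rt): e^(r·17.9) = 152000/253 = 600.79.
r·17.9 = ln(600.79) = 6.3982, so r = 6.3982/17.9 = 0.35744.

0.36 per day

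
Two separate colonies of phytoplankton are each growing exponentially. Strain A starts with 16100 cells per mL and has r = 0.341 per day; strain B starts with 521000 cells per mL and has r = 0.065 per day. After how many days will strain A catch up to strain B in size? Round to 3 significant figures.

Set 16100·e^(0.341t) = 521000·e^(0.065t).
e^((0.341 − 0.065)t) = 521000/16100 → e^(0.276·t) = 32.36.
0.276·t = ln(32.36) = 3.4769, so t = 3.4769/0.276 = 12.598.

12.6 days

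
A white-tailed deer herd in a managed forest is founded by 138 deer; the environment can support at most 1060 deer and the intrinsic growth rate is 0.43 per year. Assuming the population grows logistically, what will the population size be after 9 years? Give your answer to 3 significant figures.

930 deer

A = (K − N₀)/N₀ = (1060 − 138)/138 = 6.6812.
N(t) = K/(1 + A·e^(−rt)) = 1060/(1 + 6.6812×e^(−0.43×9)).
e^(−3.87) = 0.020858; denominator = 1 + 6.6812×0.020858 = 1.1394.
N = 1060/1.1394 = 930.348.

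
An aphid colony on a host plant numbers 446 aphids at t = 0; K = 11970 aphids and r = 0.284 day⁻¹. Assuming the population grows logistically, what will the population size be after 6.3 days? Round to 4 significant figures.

A = (K − N₀)/N₀ = (11970 − 446)/446 = 25.839.
N(t) = K/(1 + A·e^(−rt)) = 11970/(1 + 25.839×e^(−0.284×6.3)).
e^(−1.789) = 0.16709; denominator = 1 + 25.839×0.16709 = 5.3175.
N = 11970/5.3175 = 2251.07.

2251 aphids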